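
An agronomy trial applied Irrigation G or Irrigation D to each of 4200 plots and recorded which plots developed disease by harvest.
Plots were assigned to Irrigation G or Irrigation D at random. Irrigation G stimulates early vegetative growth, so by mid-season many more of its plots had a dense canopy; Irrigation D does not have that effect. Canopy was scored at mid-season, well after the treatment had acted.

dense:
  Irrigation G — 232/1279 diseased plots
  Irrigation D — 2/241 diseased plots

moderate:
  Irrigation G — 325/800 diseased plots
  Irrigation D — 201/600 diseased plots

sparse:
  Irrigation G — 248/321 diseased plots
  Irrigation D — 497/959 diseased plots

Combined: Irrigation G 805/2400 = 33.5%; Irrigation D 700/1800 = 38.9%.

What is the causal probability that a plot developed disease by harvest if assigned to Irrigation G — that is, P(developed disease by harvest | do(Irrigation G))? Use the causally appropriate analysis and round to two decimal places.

Within every mid-season canopy level Irrigation D has the lower rate, yet pooled Irrigation G does — Simpson's reversal.
Because the irrigation influences mid-season canopy, mid-season canopy is a post-treatment mediator, not a confounder. Stratifying on it would bias the estimate; the causal effect is the crude pooled difference.
So P(outcome | do(Irrigation G)) is just the pooled rate for Irrigation G: 805/2400 = 0.335.

0.34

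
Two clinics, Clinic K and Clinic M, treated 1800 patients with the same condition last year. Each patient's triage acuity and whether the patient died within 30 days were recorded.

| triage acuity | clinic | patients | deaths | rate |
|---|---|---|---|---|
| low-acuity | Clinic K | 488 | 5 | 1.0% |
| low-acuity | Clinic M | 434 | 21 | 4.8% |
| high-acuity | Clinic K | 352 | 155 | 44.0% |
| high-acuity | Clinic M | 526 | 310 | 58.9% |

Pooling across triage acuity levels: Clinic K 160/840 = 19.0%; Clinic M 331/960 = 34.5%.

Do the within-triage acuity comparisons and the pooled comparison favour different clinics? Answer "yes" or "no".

no

Within each triage acuity level (low-acuity 1.0% vs 4.8%; high-acuity 44.0% vs 58.9%), Clinic K has the lower rate every time. Pooled: 19.0% vs 34.5% — Clinic K has the lower rate overall. They agree.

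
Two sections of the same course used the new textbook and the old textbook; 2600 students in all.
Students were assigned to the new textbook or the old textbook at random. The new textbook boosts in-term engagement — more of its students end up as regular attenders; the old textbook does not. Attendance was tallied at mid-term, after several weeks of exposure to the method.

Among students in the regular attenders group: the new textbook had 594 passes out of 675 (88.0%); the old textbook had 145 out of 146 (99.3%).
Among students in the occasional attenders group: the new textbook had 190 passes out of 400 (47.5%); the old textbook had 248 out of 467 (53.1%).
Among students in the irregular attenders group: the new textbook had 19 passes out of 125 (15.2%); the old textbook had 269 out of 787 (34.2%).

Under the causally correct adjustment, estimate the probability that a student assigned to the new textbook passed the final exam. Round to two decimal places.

The mid-term attendance-specific comparison favours the old textbook throughout, but the pooled figures favour the new textbook. The question is whether to condition on mid-term attendance.
Because the teaching method influences mid-term attendance, mid-term attendance is a post-treatment mediator, not a confounder. Stratifying on it would bias the estimate; the causal effect is the crude pooled difference.
So P(outcome | do(the new textbook)) is just the pooled rate for the new textbook: 803/1200 = 0.669.

0.67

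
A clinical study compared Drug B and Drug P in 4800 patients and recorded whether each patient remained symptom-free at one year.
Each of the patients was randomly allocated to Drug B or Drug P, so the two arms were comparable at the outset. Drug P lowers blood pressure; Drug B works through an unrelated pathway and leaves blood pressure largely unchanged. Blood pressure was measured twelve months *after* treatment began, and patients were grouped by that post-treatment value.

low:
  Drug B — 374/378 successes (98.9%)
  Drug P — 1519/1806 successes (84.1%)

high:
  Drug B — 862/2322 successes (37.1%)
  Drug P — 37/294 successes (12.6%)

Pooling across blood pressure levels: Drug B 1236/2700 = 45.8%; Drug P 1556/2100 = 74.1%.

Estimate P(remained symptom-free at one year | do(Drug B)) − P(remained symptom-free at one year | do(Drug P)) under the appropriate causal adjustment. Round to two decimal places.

Blood pressure is recorded after the drug and is itself shifted by it — it sits on the causal path from drug to outcome. Conditioning on a mediator would strip out part of the effect we want; the pooled comparison gives the total causal effect.
The causal difference is the pooled difference: 0.458 − 0.741 = -0.283.

-0.28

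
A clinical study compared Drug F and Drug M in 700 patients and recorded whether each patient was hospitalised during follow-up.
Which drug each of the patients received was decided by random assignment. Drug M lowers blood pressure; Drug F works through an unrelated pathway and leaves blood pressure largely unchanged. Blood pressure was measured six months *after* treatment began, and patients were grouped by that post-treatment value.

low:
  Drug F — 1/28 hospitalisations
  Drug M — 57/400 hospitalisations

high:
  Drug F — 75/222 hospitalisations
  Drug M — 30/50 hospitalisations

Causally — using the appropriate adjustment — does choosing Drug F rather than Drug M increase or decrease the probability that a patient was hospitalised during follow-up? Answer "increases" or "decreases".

increases

The blood pressure-specific comparison favours Drug F throughout, but the pooled figures favour Drug M. The question is whether to condition on blood pressure.
Blood pressure is downstream of the drug. One should not condition on a consequence of treatment, so the overall rates are the right comparison.
Pooled: Drug F 30.4% vs Drug M 19.3%; Drug M is lower overall.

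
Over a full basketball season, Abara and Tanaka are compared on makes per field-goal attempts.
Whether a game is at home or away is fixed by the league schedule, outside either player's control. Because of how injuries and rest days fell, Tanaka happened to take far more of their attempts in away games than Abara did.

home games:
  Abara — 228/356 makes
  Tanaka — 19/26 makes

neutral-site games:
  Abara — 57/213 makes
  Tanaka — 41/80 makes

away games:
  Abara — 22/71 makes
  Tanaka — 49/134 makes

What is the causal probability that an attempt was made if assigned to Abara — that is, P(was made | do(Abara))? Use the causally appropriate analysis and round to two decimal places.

0.44

Within every game venue level Tanaka has the higher rate, yet pooled Abara does — Simpson's reversal.
Since game venue is a pre-existing factor (not a product of the player) and it affects the outcome on its own, it is a confounder. The stratified rates, not the pooled rate, identify the causal effect.
Standardising Abara to the population game venue mix: 0.434·228/356 + 0.333·57/213 + 0.233·22/71 = 0.439.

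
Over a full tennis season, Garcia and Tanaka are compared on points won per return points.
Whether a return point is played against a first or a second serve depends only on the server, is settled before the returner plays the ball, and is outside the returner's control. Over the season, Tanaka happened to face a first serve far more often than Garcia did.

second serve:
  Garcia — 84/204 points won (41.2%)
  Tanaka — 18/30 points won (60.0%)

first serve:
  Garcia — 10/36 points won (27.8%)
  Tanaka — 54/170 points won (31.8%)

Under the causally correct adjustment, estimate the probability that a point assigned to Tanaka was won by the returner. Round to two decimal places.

0.47

Within every serve type level Tanaka has the higher rate, yet pooled Garcia does — Simpson's reversal.
Serve type differs across players for reasons unrelated to any effect of the player itself, and it separately predicts the outcome — a classic confounder. We must compare within serve type levels.
Standardising Tanaka to the population serve type mix: 0.532·18/30 + 0.468·54/170 = 0.468.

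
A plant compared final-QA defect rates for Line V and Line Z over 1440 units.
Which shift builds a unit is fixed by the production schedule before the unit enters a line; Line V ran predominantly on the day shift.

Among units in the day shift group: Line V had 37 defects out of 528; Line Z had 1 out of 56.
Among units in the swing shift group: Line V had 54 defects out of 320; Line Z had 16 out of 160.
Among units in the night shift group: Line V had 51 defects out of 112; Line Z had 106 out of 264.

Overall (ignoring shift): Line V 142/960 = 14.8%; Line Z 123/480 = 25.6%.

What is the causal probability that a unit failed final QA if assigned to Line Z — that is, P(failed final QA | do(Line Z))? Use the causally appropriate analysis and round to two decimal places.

0.15

Shift satisfies the back-door criterion: it is not a descendant of the line, and it blocks the spurious path from line to outcome. Adjusting for it (i.e., using the within-shift rates) gives the causal effect.
Standardising Line Z to the population shift mix: 0.406·1/56 + 0.333·16/160 + 0.261·106/264 = 0.145.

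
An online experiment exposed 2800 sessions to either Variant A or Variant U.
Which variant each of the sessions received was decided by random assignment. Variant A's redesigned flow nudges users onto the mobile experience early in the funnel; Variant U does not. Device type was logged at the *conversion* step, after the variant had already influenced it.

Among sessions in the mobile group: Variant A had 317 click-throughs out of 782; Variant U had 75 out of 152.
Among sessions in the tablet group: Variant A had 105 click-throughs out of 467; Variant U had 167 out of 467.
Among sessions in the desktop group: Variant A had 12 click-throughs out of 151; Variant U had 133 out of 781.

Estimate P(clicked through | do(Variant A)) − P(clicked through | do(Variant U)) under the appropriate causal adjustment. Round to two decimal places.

+0.04

Within every device type level Variant U has the higher rate, yet pooled Variant A does — Simpson's reversal.
Device type is recorded after the variant and is itself shifted by it — it sits on the causal path from variant to outcome. Conditioning on a mediator would strip out part of the effect we want; the pooled comparison gives the total causal effect.
The causal difference is the pooled difference: 0.310 − 0.268 = +0.042.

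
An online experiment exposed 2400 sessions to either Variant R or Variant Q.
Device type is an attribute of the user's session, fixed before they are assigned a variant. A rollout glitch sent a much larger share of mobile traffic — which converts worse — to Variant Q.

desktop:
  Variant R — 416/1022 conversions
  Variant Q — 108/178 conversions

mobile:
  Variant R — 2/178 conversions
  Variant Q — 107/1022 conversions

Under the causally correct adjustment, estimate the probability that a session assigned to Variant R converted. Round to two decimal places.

Nothing the variant does changes device type; the imbalance is an allocation artefact. With device type also predicting the outcome, the pooled figure is confounded, and the within-stratum comparison is the causal one.
Standardising Variant R to the population device type mix: 0.500·416/1022 + 0.500·2/178 = 0.209.

0.21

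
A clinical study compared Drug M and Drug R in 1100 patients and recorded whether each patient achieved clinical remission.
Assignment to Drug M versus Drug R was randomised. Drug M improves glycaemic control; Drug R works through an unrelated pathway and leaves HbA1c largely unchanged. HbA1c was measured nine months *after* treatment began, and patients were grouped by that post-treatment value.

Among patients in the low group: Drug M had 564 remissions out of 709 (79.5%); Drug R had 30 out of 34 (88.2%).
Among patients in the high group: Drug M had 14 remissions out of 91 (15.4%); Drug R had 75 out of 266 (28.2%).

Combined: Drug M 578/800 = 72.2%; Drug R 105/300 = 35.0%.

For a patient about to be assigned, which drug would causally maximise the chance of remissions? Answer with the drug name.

Drug M

Within every HbA1c level Drug R has the higher rate, yet pooled Drug M does — Simpson's reversal.
HbA1c lies on the pathway drug → HbA1c → outcome, so adjusting for it blocks the indirect effect. For the total causal effect of drug, use the unadjusted pooled rates.
Pooled: Drug M 72.2% vs Drug R 35.0%; Drug M is higher overall.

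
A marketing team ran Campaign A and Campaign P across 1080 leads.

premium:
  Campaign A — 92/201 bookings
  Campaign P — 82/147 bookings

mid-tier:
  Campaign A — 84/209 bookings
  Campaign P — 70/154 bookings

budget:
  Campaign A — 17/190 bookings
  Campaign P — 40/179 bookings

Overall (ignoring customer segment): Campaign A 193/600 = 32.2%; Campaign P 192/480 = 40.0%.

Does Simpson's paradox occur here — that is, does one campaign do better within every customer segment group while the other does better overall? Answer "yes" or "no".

Within each customer segment level (premium 45.8% vs 55.8%; mid-tier 40.2% vs 45.5%; budget 8.9% vs 22.3%), Campaign P has the higher rate every time. Pooled: 32.2% vs 40.0% — Campaign P has the higher rate overall. They agree.

no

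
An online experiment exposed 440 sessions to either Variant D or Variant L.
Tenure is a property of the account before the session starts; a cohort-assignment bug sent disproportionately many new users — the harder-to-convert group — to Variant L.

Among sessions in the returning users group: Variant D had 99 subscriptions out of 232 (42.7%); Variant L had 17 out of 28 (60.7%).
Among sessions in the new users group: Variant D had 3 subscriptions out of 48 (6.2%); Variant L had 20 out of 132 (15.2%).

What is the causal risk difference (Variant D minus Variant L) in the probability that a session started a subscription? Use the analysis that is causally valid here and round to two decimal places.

-0.14

Here user tenure is a common cause — it drives both which variant a case falls under and the outcome. The crude comparison mixes populations; the stratum-specific rates are the causally relevant ones.
Adjusting over the population distribution of user tenure: 0.591·(0.427−0.607) + 0.409·(0.062−0.152) = -0.143.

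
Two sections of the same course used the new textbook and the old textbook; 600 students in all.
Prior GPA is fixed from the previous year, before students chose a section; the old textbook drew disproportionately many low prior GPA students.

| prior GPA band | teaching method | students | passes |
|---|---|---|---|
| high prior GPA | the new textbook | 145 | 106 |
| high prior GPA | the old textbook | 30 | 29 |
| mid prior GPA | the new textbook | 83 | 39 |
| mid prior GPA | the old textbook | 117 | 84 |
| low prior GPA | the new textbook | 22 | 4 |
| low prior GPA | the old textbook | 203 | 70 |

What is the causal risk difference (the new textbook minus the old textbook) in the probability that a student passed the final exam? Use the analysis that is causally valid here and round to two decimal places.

-0.21

Within every prior GPA band level the old textbook has the higher rate, yet pooled the new textbook does — Simpson's reversal.
Since prior GPA band is a pre-existing factor (not a product of the teaching method) and it affects the outcome on its own, it is a confounder. The stratified rates, not the pooled rate, identify the causal effect.
Adjusting over the population distribution of prior GPA band: 0.292·(0.731−0.967) + 0.333·(0.470−0.718) + 0.375·(0.182−0.345) = -0.213.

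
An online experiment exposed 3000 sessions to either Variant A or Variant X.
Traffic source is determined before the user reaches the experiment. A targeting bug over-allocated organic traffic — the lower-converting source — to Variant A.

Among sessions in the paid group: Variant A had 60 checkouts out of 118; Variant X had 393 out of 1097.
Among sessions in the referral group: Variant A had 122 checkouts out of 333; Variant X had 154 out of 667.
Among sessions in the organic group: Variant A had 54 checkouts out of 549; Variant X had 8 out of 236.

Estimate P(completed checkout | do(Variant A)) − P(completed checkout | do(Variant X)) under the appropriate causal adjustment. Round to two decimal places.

+0.12

Within every traffic source level Variant A has the higher rate, yet pooled Variant X does — Simpson's reversal.
Since traffic source is a pre-existing factor (not a product of the variant) and it affects the outcome on its own, it is a confounder. The stratified rates, not the pooled rate, identify the causal effect.
Adjusting over the population distribution of traffic source: 0.405·(0.508−0.358) + 0.333·(0.366−0.231) + 0.262·(0.098−0.034) = +0.123.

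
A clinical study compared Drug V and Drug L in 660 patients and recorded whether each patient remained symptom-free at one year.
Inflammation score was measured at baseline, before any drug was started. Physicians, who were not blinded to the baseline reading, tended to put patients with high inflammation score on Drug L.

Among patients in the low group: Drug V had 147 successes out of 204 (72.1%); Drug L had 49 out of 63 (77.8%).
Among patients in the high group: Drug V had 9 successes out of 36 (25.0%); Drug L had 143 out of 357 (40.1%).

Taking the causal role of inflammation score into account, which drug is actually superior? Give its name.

Inflammation score differs across drugs for reasons unrelated to any effect of the drug itself, and it separately predicts the outcome — a classic confounder. We must compare within inflammation score levels.
Within each level — low: 72.1% vs 77.8%; high: 25.0% vs 40.1% — Drug L is higher every time.

Drug L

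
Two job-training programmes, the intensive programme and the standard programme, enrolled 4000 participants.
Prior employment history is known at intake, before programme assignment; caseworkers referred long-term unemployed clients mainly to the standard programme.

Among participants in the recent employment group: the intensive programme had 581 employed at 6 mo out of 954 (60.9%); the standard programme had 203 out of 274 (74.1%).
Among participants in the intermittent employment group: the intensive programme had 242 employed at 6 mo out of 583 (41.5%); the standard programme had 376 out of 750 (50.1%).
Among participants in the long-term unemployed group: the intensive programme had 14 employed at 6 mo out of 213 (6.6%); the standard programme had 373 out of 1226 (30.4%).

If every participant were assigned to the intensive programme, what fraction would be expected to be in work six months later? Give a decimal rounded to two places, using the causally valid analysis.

0.35

Prior employment history is set before the programme has any effect — it is not caused by the programme — and it independently drives the outcome. That makes it a confounder, so the causal comparison is within prior employment history levels.
Standardising the intensive programme to the population prior employment history mix: 0.307·581/954 + 0.333·242/583 + 0.360·14/213 = 0.349.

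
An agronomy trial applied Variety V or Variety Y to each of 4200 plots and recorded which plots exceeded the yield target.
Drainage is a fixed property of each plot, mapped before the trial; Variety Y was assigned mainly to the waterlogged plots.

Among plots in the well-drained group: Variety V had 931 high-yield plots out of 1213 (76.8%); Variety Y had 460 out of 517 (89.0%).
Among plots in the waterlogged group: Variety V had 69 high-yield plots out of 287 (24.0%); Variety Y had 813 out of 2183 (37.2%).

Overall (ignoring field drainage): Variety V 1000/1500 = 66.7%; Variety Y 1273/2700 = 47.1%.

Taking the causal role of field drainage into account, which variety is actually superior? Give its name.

Variety Y

The imbalance in field drainage arose from how plots were allocated, not from anything the variety did; and field drainage independently affects the outcome. The pooled gap is confounded — condition on field drainage.
Within each level — well-drained: 76.8% vs 89.0%; waterlogged: 24.0% vs 37.2% — Variety Y is higher every time.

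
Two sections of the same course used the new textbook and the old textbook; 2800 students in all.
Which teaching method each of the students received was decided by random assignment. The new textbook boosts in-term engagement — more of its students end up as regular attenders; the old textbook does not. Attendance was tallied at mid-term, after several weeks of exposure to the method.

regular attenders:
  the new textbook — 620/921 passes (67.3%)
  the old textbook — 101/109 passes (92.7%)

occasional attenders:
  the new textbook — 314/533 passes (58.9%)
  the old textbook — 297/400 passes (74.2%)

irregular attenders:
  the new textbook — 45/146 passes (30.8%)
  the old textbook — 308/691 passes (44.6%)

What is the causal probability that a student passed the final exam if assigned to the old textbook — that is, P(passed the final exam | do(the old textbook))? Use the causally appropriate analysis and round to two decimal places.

0.59

Within every mid-term attendance level the old textbook has the higher rate, yet pooled the new textbook does — Simpson's reversal.
Mid-term attendance lies on the pathway teaching method → mid-term attendance → outcome, so adjusting for it blocks the indirect effect. For the total causal effect of teaching method, use the unadjusted pooled rates.
So P(outcome | do(the old textbook)) is just the pooled rate for the old textbook: 706/1200 = 0.588.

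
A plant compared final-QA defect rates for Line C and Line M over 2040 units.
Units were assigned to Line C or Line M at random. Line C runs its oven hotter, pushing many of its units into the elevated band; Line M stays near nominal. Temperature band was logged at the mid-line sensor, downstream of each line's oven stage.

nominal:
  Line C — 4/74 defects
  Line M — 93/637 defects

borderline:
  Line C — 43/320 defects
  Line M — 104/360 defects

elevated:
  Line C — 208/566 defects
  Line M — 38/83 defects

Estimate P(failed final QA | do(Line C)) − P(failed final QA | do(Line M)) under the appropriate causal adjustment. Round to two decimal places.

+0.05

Within every in-process temperature band level Line C has the lower rate, yet pooled Line M does — Simpson's reversal.
In-process temperature band is recorded after the line and is itself shifted by it — it sits on the causal path from line to outcome. Conditioning on a mediator would strip out part of the effect we want; the pooled comparison gives the total causal effect.
The causal difference is the pooled difference: 0.266 − 0.218 = +0.048.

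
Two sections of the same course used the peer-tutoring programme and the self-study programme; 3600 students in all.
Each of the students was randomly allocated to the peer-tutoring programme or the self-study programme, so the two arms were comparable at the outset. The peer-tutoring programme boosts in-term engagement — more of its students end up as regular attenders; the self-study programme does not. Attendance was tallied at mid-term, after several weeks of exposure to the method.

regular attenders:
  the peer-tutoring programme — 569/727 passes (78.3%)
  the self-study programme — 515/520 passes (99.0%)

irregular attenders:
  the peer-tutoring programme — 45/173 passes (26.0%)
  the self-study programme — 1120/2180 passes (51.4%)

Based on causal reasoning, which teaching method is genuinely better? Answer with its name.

the peer-tutoring programme

Mid-term attendance is downstream of the teaching method. One should not condition on a consequence of treatment, so the overall rates are the right comparison.
Pooled: the peer-tutoring programme 68.2% vs the self-study programme 60.6%; the peer-tutoring programme is higher overall.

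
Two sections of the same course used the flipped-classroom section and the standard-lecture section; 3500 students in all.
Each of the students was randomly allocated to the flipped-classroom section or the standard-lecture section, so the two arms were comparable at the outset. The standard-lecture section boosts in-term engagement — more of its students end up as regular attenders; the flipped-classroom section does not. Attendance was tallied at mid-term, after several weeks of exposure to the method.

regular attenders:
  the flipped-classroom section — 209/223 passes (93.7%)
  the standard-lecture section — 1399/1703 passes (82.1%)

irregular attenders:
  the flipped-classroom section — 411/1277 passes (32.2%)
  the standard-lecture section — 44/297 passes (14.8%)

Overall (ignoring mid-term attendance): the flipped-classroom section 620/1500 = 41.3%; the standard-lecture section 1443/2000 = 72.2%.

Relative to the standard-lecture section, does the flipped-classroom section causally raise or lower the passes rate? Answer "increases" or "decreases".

decreases

Mid-term attendance is recorded after the teaching method and is itself shifted by it — it sits on the causal path from teaching method to outcome. Conditioning on a mediator would strip out part of the effect we want; the pooled comparison gives the total causal effect.
Pooled: the flipped-classroom section 41.3% vs the standard-lecture section 72.2%; the standard-lecture section is higher overall.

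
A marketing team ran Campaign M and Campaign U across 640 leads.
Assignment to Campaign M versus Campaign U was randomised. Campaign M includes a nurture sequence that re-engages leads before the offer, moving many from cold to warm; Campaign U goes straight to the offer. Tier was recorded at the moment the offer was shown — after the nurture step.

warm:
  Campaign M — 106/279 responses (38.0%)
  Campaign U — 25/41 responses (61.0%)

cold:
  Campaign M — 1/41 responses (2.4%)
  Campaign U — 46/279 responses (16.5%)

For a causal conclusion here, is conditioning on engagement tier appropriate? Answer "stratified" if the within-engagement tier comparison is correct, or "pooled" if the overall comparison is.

The stratified and pooled comparisons disagree (Campaign U wins within each engagement tier; Campaign M wins overall), so the answer turns on the causal role of engagement tier.
Stratifying would compare campaigns among leads the campaigns themselves sorted into engagement tier groups — a form of selection on an intermediate. The unconditioned pooled rates give the total causal effect.
Pooled: Campaign M 33.4% vs Campaign U 22.2%; Campaign M is higher overall.

pooled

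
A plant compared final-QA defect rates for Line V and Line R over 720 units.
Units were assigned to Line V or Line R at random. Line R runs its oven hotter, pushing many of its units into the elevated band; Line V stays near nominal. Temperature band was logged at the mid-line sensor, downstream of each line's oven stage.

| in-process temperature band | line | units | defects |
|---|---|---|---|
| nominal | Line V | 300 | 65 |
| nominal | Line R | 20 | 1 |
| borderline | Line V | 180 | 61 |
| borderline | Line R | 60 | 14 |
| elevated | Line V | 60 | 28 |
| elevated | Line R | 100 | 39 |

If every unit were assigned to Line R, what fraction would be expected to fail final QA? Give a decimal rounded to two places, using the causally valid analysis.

In-process temperature band is downstream of the line. One should not condition on a consequence of treatment, so the overall rates are the right comparison.
So P(outcome | do(Line R)) is just the pooled rate for Line R: 54/180 = 0.300.

0.30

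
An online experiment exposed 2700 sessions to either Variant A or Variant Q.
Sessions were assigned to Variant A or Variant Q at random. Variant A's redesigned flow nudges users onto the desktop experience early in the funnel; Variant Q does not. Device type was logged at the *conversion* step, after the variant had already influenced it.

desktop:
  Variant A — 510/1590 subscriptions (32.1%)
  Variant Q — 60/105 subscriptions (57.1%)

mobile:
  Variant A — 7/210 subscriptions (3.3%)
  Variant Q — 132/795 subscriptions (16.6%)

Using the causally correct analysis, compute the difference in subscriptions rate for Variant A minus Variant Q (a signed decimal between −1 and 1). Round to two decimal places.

Device type here is a post-treatment variable shaped by the variant; conditioning on it would introduce bias rather than remove it. The overall comparison is the causal one.
The causal difference is the pooled difference: 0.287 − 0.213 = +0.074.

+0.07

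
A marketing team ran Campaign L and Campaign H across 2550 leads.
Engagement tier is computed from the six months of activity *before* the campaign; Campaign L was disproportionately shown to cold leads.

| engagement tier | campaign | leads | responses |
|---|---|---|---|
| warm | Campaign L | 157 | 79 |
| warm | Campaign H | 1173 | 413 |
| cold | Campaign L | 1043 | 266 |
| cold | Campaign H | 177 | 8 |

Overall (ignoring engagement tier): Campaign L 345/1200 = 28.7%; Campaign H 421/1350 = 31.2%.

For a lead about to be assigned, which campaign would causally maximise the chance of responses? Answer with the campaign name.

Engagement tier differs across campaigns for reasons unrelated to any effect of the campaign itself, and it separately predicts the outcome — a classic confounder. We must compare within engagement tier levels.
Within each level — warm: 50.3% vs 35.2%; cold: 25.5% vs 4.5% — Campaign L is higher every time.

Campaign L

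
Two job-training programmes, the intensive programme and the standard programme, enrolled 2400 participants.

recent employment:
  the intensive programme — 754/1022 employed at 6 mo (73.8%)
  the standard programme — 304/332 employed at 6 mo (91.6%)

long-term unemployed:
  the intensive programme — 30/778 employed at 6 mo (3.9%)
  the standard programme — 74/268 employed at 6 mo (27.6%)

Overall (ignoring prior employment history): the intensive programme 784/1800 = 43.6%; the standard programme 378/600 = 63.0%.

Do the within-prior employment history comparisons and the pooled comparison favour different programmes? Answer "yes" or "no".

no

Within each prior employment history level (recent employment 73.8% vs 91.6%; long-term unemployed 3.9% vs 27.6%), the standard programme has the higher rate every time. Pooled: 43.6% vs 63.0% — the standard programme has the higher rate overall. They agree.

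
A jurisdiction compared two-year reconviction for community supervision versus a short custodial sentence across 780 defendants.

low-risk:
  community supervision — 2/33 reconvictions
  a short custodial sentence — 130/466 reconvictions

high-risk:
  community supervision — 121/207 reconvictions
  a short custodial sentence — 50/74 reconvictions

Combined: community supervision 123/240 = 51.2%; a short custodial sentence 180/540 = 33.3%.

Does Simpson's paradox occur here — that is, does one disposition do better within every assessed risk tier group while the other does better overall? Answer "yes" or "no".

Within each assessed risk tier level (low-risk 6.1% vs 27.9%; high-risk 58.5% vs 67.6%), community supervision has the lower rate every time. Pooled: 51.2% vs 33.3% — a short custodial sentence has the lower rate overall. The two comparisons disagree.

yes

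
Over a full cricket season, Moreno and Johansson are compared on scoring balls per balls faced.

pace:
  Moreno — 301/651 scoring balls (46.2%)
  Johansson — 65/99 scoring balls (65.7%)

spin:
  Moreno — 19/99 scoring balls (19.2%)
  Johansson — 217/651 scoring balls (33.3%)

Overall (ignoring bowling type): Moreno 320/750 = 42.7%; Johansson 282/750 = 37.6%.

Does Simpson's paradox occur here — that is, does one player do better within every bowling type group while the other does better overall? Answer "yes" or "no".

Within each bowling type level (pace 46.2% vs 65.7%; spin 19.2% vs 33.3%), Johansson has the higher rate every time. Pooled: 42.7% vs 37.6% — Moreno has the higher rate overall. The two comparisons disagree.

yes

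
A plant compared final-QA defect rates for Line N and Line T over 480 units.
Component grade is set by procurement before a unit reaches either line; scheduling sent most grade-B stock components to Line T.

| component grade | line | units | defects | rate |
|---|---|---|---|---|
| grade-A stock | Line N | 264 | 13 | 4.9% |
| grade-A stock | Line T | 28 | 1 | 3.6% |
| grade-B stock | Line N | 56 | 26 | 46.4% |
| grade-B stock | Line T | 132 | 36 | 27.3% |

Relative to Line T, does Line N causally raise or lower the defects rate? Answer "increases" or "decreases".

increases

Within every component grade level Line T has the lower rate, yet pooled Line N does — Simpson's reversal.
Component grade satisfies the back-door criterion: it is not a descendant of the line, and it blocks the spurious path from line to outcome. Adjusting for it (i.e., using the within-component grade rates) gives the causal effect.
Within each level — grade-A stock: 4.9% vs 3.6%; grade-B stock: 46.4% vs 27.3% — Line T is lower every time.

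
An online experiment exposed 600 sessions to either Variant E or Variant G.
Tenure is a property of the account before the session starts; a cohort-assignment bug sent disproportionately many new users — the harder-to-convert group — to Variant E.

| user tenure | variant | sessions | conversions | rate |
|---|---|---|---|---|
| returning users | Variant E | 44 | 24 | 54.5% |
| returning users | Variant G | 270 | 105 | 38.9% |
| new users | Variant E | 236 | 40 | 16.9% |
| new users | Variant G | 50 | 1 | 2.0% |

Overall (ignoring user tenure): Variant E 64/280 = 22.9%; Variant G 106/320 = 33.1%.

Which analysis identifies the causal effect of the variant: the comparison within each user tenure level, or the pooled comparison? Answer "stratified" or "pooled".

stratified

User tenure is set before the variant has any effect — it is not caused by the variant — and it independently drives the outcome. That makes it a confounder, so the causal comparison is within user tenure levels.
Within each level — returning users: 54.5% vs 38.9%; new users: 16.9% vs 2.0% — Variant E is higher every time.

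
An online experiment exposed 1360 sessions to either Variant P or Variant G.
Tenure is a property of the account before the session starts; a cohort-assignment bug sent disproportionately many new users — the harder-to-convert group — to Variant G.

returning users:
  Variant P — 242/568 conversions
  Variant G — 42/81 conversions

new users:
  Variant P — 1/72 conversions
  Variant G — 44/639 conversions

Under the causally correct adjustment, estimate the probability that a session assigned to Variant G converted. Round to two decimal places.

0.28

The user tenure-specific comparison favours Variant G throughout, but the pooled figures favour Variant P. The question is whether to condition on user tenure.
The imbalance in user tenure arose from how sessions were allocated, not from anything the variant did; and user tenure independently affects the outcome. The pooled gap is confounded — condition on user tenure.
Standardising Variant G to the population user tenure mix: 0.477·42/81 + 0.523·44/639 = 0.283.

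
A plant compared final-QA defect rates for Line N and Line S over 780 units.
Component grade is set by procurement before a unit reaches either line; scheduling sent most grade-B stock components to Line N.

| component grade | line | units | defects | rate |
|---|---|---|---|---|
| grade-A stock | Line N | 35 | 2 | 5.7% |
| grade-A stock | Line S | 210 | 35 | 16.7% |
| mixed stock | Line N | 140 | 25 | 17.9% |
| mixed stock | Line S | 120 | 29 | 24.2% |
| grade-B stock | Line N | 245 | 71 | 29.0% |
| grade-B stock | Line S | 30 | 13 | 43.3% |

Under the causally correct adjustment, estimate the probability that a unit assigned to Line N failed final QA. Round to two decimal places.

0.18

The stratified and pooled comparisons disagree (Line N wins within each component grade; Line S wins overall), so the answer turns on the causal role of component grade.
Component grade satisfies the back-door criterion: it is not a descendant of the line, and it blocks the spurious path from line to outcome. Adjusting for it (i.e., using the within-component grade rates) gives the causal effect.
Standardising Line N to the population component grade mix: 0.314·2/35 + 0.333·25/140 + 0.353·71/245 = 0.180.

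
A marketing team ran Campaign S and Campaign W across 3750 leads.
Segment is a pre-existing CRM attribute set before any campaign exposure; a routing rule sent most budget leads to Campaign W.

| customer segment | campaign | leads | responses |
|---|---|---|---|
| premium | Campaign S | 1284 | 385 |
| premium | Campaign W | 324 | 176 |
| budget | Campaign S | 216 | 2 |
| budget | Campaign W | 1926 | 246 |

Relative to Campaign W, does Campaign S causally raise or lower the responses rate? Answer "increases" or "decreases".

decreases

Here customer segment is a common cause — it drives both which campaign a case falls under and the outcome. The crude comparison mixes populations; the stratum-specific rates are the causally relevant ones.
Within each level — premium: 30.0% vs 54.3%; budget: 0.9% vs 12.8% — Campaign W is higher every time.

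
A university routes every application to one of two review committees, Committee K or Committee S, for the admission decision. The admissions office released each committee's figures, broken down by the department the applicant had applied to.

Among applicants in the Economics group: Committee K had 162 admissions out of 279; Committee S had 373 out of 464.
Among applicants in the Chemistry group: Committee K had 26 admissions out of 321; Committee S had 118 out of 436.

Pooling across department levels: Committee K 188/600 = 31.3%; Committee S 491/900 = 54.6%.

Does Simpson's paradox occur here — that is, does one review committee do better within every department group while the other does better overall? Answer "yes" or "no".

no

Within each department level (Economics 58.1% vs 80.4%; Chemistry 8.1% vs 27.1%), Committee S has the higher rate every time. Pooled: 31.3% vs 54.6% — Committee S has the higher rate overall. They agree.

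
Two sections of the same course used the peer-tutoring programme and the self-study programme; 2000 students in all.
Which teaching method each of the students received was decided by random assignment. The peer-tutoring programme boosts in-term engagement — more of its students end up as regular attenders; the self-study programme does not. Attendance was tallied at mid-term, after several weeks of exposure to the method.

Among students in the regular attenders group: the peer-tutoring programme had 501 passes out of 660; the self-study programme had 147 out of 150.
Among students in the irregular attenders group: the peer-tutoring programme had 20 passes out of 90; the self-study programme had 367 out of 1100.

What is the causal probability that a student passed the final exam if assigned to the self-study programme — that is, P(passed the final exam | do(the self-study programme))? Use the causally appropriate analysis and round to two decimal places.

0.41

The stratified and pooled comparisons disagree (the self-study programme wins within each mid-term attendance; the peer-tutoring programme wins overall), so the answer turns on the causal role of mid-term attendance.
The distribution of mid-term attendance is itself part of what the teaching method does — it is an intermediate outcome. Holding it fixed would remove that part of the effect; the total effect is the pooled difference.
So P(outcome | do(the self-study programme)) is just the pooled rate for the self-study programme: 514/1250 = 0.411.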